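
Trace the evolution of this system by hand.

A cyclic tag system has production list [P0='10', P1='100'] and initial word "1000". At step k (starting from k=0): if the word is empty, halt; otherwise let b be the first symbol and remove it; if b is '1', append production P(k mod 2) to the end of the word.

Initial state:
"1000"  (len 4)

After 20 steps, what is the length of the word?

2

step 0: "1000"  (len 4)
step 1: "00010"  (len 5)
step 2: "0010"  (len 4)
step 3: "010"  (len 3)
step 4: "10"  (len 2)
step 5: "010"  (len 3)
step 6: "10"  (len 2)
step 7: "010"  (len 3)
step 8: "10"  (len 2)
step 9: "010"  (len 3)
step 10: "10"  (len 2)
step 11: "010"  (len 3)
step 12: "10"  (len 2)
step 13: "010"  (len 3)
step 14: "10"  (len 2)
step 15: "010"  (len 3)
step 16: "10"  (len 2)
step 17: "010"  (len 3)
step 18: "10"  (len 2)
step 19: "010"  (len 3)
step 20: "10"  (len 2)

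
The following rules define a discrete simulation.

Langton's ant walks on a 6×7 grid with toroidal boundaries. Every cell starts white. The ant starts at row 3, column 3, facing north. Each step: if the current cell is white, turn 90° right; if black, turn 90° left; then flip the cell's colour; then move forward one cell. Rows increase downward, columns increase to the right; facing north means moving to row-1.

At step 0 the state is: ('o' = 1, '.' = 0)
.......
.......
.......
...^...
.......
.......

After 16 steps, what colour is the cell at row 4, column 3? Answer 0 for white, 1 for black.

[0] .......
.......
.......
...^...
.......
.......
[1] .......
.......
.......
...o>..
.......
.......
[2] .......
.......
.......
...oo..
....v..
.......
[3] .......
.......
.......
...oo..
...<o..
.......
[4] .......
.......
.......
...^o..
...oo..
.......
[5] .......
.......
.......
..<.o..
...oo..
.......
[6] .......
.......
..^....
..o.o..
...oo..
.......
[7] .......
.......
..o>...
..o.o..
...oo..
.......
[8] .......
.......
..oo...
..ovo..
...oo..
.......
[9] .......
.......
..oo...
..<oo..
...oo..
.......
[10] .......
.......
..oo...
...oo..
..voo..
.......
[11] .......
.......
..oo...
...oo..
.<ooo..
.......
[12] .......
.......
..oo...
.^.oo..
.oooo..
.......
[13] .......
.......
..oo...
.o>oo..
.oooo..
.......
[14] .......
.......
..oo...
.oooo..
.ovoo..
.......
[15] .......
.......
..oo...
.oooo..
.o.>o..
.......
[16] .......
.......
..oo...
.oo^o..
.o..o..
.......

0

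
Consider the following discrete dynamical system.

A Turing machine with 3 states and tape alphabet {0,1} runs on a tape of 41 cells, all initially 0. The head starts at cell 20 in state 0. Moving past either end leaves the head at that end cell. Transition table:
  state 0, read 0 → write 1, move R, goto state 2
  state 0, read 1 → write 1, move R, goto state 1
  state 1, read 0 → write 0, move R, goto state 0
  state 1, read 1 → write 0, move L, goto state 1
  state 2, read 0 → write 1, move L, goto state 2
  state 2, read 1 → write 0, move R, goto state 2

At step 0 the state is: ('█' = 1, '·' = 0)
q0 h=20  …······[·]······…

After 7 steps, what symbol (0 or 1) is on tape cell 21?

1

step 0: q0 h=20  …······[·]······…
step 1: q2 h=21  …·····█[·]······…
step 2: q2 h=20  …······[█]█·····…
step 3: q2 h=21  …······[█]······…
step 4: q2 h=22  …······[·]······…
step 5: q2 h=21  …······[·]█·····…
step 6: q2 h=20  …······[·]██····…
step 7: q2 h=19  …······[·]███···…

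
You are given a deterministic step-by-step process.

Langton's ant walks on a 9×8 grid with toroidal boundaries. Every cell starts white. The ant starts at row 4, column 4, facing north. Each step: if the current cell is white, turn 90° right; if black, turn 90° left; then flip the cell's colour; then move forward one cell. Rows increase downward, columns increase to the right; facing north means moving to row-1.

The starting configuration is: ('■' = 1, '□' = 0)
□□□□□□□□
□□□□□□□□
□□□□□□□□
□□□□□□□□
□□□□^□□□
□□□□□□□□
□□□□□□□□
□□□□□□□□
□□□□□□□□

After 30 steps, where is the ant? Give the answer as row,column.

k=0  □□□□□□□□
□□□□□□□□
□□□□□□□□
□□□□□□□□
□□□□^□□□
□□□□□□□□
□□□□□□□□
□□□□□□□□
□□□□□□□□
k=1  □□□□□□□□
□□□□□□□□
□□□□□□□□
□□□□□□□□
□□□□■>□□
□□□□□□□□
□□□□□□□□
□□□□□□□□
□□□□□□□□
k=2  □□□□□□□□
□□□□□□□□
□□□□□□□□
□□□□□□□□
□□□□■■□□
□□□□□v□□
□□□□□□□□
□□□□□□□□
□□□□□□□□
k=3  □□□□□□□□
□□□□□□□□
□□□□□□□□
□□□□□□□□
□□□□■■□□
□□□□<■□□
□□□□□□□□
□□□□□□□□
□□□□□□□□
k=4  □□□□□□□□
□□□□□□□□
□□□□□□□□
□□□□□□□□
□□□□^■□□
□□□□■■□□
□□□□□□□□
□□□□□□□□
□□□□□□□□
k=5  □□□□□□□□
□□□□□□□□
□□□□□□□□
□□□□□□□□
□□□<□■□□
□□□□■■□□
□□□□□□□□
□□□□□□□□
□□□□□□□□
k=6  □□□□□□□□
□□□□□□□□
□□□□□□□□
□□□^□□□□
□□□■□■□□
□□□□■■□□
□□□□□□□□
□□□□□□□□
□□□□□□□□
k=7  □□□□□□□□
□□□□□□□□
□□□□□□□□
□□□■>□□□
□□□■□■□□
□□□□■■□□
□□□□□□□□
□□□□□□□□
□□□□□□□□
k=8  □□□□□□□□
□□□□□□□□
□□□□□□□□
□□□■■□□□
□□□■v■□□
□□□□■■□□
□□□□□□□□
□□□□□□□□
□□□□□□□□
k=9  □□□□□□□□
□□□□□□□□
□□□□□□□□
□□□■■□□□
□□□<■■□□
□□□□■■□□
□□□□□□□□
□□□□□□□□
□□□□□□□□
k=10  □□□□□□□□
□□□□□□□□
□□□□□□□□
□□□■■□□□
□□□□■■□□
□□□v■■□□
□□□□□□□□
□□□□□□□□
□□□□□□□□
k=11  □□□□□□□□
□□□□□□□□
□□□□□□□□
□□□■■□□□
□□□□■■□□
□□<■■■□□
□□□□□□□□
□□□□□□□□
□□□□□□□□
k=12  □□□□□□□□
□□□□□□□□
□□□□□□□□
□□□■■□□□
□□^□■■□□
□□■■■■□□
□□□□□□□□
□□□□□□□□
□□□□□□□□
k=13  □□□□□□□□
□□□□□□□□
□□□□□□□□
□□□■■□□□
□□■>■■□□
□□■■■■□□
□□□□□□□□
□□□□□□□□
□□□□□□□□
k=14  □□□□□□□□
□□□□□□□□
□□□□□□□□
□□□■■□□□
□□■■■■□□
□□■v■■□□
□□□□□□□□
□□□□□□□□
□□□□□□□□
k=15  □□□□□□□□
□□□□□□□□
□□□□□□□□
□□□■■□□□
□□■■■■□□
□□■□>■□□
□□□□□□□□
□□□□□□□□
□□□□□□□□
k=16  □□□□□□□□
□□□□□□□□
□□□□□□□□
□□□■■□□□
□□■■^■□□
□□■□□■□□
□□□□□□□□
□□□□□□□□
□□□□□□□□
k=17  □□□□□□□□
□□□□□□□□
□□□□□□□□
□□□■■□□□
□□■<□■□□
□□■□□■□□
□□□□□□□□
□□□□□□□□
□□□□□□□□
k=18  □□□□□□□□
□□□□□□□□
□□□□□□□□
□□□■■□□□
□□■□□■□□
□□■v□■□□
□□□□□□□□
□□□□□□□□
□□□□□□□□
k=19  □□□□□□□□
□□□□□□□□
□□□□□□□□
□□□■■□□□
□□■□□■□□
□□<■□■□□
□□□□□□□□
□□□□□□□□
□□□□□□□□
k=20  □□□□□□□□
□□□□□□□□
□□□□□□□□
□□□■■□□□
□□■□□■□□
□□□■□■□□
□□v□□□□□
□□□□□□□□
□□□□□□□□
k=21  □□□□□□□□
□□□□□□□□
□□□□□□□□
□□□■■□□□
□□■□□■□□
□□□■□■□□
□<■□□□□□
□□□□□□□□
□□□□□□□□
k=22  □□□□□□□□
□□□□□□□□
□□□□□□□□
□□□■■□□□
□□■□□■□□
□^□■□■□□
□■■□□□□□
□□□□□□□□
□□□□□□□□
k=23  □□□□□□□□
□□□□□□□□
□□□□□□□□
□□□■■□□□
□□■□□■□□
□■>■□■□□
□■■□□□□□
□□□□□□□□
□□□□□□□□
k=24  □□□□□□□□
□□□□□□□□
□□□□□□□□
□□□■■□□□
□□■□□■□□
□■■■□■□□
□■v□□□□□
□□□□□□□□
□□□□□□□□
k=25  □□□□□□□□
□□□□□□□□
□□□□□□□□
□□□■■□□□
□□■□□■□□
□■■■□■□□
□■□>□□□□
□□□□□□□□
□□□□□□□□
k=26  □□□□□□□□
□□□□□□□□
□□□□□□□□
□□□■■□□□
□□■□□■□□
□■■■□■□□
□■□■□□□□
□□□v□□□□
□□□□□□□□
k=27  □□□□□□□□
□□□□□□□□
□□□□□□□□
□□□■■□□□
□□■□□■□□
□■■■□■□□
□■□■□□□□
□□<■□□□□
□□□□□□□□
k=28  □□□□□□□□
□□□□□□□□
□□□□□□□□
□□□■■□□□
□□■□□■□□
□■■■□■□□
□■^■□□□□
□□■■□□□□
□□□□□□□□
k=29  □□□□□□□□
□□□□□□□□
□□□□□□□□
□□□■■□□□
□□■□□■□□
□■■■□■□□
□■■>□□□□
□□■■□□□□
□□□□□□□□
k=30  □□□□□□□□
□□□□□□□□
□□□□□□□□
□□□■■□□□
□□■□□■□□
□■■^□■□□
□■■□□□□□
□□■■□□□□
□□□□□□□□

5,3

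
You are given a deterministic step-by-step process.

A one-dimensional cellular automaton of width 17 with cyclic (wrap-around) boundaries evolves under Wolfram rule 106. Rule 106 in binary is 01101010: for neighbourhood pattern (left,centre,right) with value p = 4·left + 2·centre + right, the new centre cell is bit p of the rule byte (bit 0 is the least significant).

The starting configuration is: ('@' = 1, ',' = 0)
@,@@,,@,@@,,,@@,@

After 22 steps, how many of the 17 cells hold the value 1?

9

gen 0: @,@@,,@,@@,,,@@,@
gen 1: @@@@,@,@@@,,@@@@@
gen 2: ,,,@@,@@,@,@@,,,,
gen 3: ,,@@@@@@@,@@@,,,,
gen 4: ,@@,,,,,@@@,@,,,,
gen 5: @@@,,,,@@,@@,,,,,
gen 6: @,@,,,@@@@@@,,,,@
gen 7: @@,,,@@,,,,@,,,@@
gen 8: ,@,,@@@,,,@,,,@@,
gen 9: @,,@@,@,,@,,,@@@,
gen 10: ,,@@@@,,@,,,@@,@@
gen 11: ,@@,,@,@,,,@@@@@@
gen 12: @@@,@,@,,,@@,,,,@
gen 13: ,,@@,@,,,@@@,,,@@
gen 14: ,@@@@,,,@@,@,,@@@
gen 15: @@,,@,,@@@@,,@@,@
gen 16: ,@,@,,@@,,@,@@@@@
gen 17: @,@,,@@@,@,@@,,,@
gen 18: @@,,@@,@@,@@@,,@@
gen 19: ,@,@@@@@@@@,@,@@,
gen 20: @,@@,,,,,,@@,@@@,
gen 21: ,@@@,,,,,@@@@@,@@
gen 22: @@,@,,,,@@,,,@@@@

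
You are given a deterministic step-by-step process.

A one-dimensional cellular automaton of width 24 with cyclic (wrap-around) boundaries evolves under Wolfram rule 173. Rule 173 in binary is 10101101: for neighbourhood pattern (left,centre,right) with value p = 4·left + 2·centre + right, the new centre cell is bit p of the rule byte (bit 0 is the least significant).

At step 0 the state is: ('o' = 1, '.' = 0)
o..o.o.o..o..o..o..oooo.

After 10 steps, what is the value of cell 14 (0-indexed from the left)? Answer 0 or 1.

1

gen 0: o..o.o.o..o..o..o..oooo.
gen 1: o..ooooo..o..o..o..ooo.o
gen 2: ...oooo...o..o..o..oo.oo
gen 3: .o.ooo..o.o..o..o..o.oo.
gen 4: .oooo...ooo..o..o..ooo..
gen 5: .ooo..o.oo...o..o..oo..o
gen 6: ooo...ooo..o.o..o..o...o
gen 7: oo..o.oo...ooo..o..o.o.o
gen 8: o...ooo..o.oo...o..ooooo
gen 9: ..o.oo...ooo..o.o..ooooo
gen 10: ..ooo..o.oo...ooo..oooo.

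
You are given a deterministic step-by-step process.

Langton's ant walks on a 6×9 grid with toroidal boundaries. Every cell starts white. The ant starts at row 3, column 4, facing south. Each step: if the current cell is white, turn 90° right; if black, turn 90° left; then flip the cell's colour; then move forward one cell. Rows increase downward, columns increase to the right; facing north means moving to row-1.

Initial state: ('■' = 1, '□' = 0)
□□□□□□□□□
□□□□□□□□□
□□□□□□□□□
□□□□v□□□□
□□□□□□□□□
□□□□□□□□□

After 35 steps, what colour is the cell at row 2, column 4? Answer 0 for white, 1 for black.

t=0: □□□□□□□□□
□□□□□□□□□
□□□□□□□□□
□□□□v□□□□
□□□□□□□□□
□□□□□□□□□
t=1: □□□□□□□□□
□□□□□□□□□
□□□□□□□□□
□□□<■□□□□
□□□□□□□□□
□□□□□□□□□
t=2: □□□□□□□□□
□□□□□□□□□
□□□^□□□□□
□□□■■□□□□
□□□□□□□□□
□□□□□□□□□
t=3: □□□□□□□□□
□□□□□□□□□
□□□■>□□□□
□□□■■□□□□
□□□□□□□□□
□□□□□□□□□
t=4: □□□□□□□□□
□□□□□□□□□
□□□■■□□□□
□□□■v□□□□
□□□□□□□□□
□□□□□□□□□
t=5: □□□□□□□□□
□□□□□□□□□
□□□■■□□□□
□□□■□>□□□
□□□□□□□□□
□□□□□□□□□
t=6: □□□□□□□□□
□□□□□□□□□
□□□■■□□□□
□□□■□■□□□
□□□□□v□□□
□□□□□□□□□
t=7: □□□□□□□□□
□□□□□□□□□
□□□■■□□□□
□□□■□■□□□
□□□□<■□□□
□□□□□□□□□
t=8: □□□□□□□□□
□□□□□□□□□
□□□■■□□□□
□□□■^■□□□
□□□□■■□□□
□□□□□□□□□
t=9: □□□□□□□□□
□□□□□□□□□
□□□■■□□□□
□□□■■>□□□
□□□□■■□□□
□□□□□□□□□
t=10: □□□□□□□□□
□□□□□□□□□
□□□■■^□□□
□□□■■□□□□
□□□□■■□□□
□□□□□□□□□
t=11: □□□□□□□□□
□□□□□□□□□
□□□■■■>□□
□□□■■□□□□
□□□□■■□□□
□□□□□□□□□
t=12: □□□□□□□□□
□□□□□□□□□
□□□■■■■□□
□□□■■□v□□
□□□□■■□□□
□□□□□□□□□
t=13: □□□□□□□□□
□□□□□□□□□
□□□■■■■□□
□□□■■<■□□
□□□□■■□□□
□□□□□□□□□
t=14: □□□□□□□□□
□□□□□□□□□
□□□■■^■□□
□□□■■■■□□
□□□□■■□□□
□□□□□□□□□
t=15: □□□□□□□□□
□□□□□□□□□
□□□■<□■□□
□□□■■■■□□
□□□□■■□□□
□□□□□□□□□
t=16: □□□□□□□□□
□□□□□□□□□
□□□■□□■□□
□□□■v■■□□
□□□□■■□□□
□□□□□□□□□
t=17: □□□□□□□□□
□□□□□□□□□
□□□■□□■□□
□□□■□>■□□
□□□□■■□□□
□□□□□□□□□
t=18: □□□□□□□□□
□□□□□□□□□
□□□■□^■□□
□□□■□□■□□
□□□□■■□□□
□□□□□□□□□
t=19: □□□□□□□□□
□□□□□□□□□
□□□■□■>□□
□□□■□□■□□
□□□□■■□□□
□□□□□□□□□
t=20: □□□□□□□□□
□□□□□□^□□
□□□■□■□□□
□□□■□□■□□
□□□□■■□□□
□□□□□□□□□
t=21: □□□□□□□□□
□□□□□□■>□
□□□■□■□□□
□□□■□□■□□
□□□□■■□□□
□□□□□□□□□
t=22: □□□□□□□□□
□□□□□□■■□
□□□■□■□v□
□□□■□□■□□
□□□□■■□□□
□□□□□□□□□
t=23: □□□□□□□□□
□□□□□□■■□
□□□■□■<■□
□□□■□□■□□
□□□□■■□□□
□□□□□□□□□
t=24: □□□□□□□□□
□□□□□□^■□
□□□■□■■■□
□□□■□□■□□
□□□□■■□□□
□□□□□□□□□
t=25: □□□□□□□□□
□□□□□<□■□
□□□■□■■■□
□□□■□□■□□
□□□□■■□□□
□□□□□□□□□
t=26: □□□□□^□□□
□□□□□■□■□
□□□■□■■■□
□□□■□□■□□
□□□□■■□□□
□□□□□□□□□
t=27: □□□□□■>□□
□□□□□■□■□
□□□■□■■■□
□□□■□□■□□
□□□□■■□□□
□□□□□□□□□
t=28: □□□□□■■□□
□□□□□■v■□
□□□■□■■■□
□□□■□□■□□
□□□□■■□□□
□□□□□□□□□
t=29: □□□□□■■□□
□□□□□<■■□
□□□■□■■■□
□□□■□□■□□
□□□□■■□□□
□□□□□□□□□
t=30: □□□□□■■□□
□□□□□□■■□
□□□■□v■■□
□□□■□□■□□
□□□□■■□□□
□□□□□□□□□
t=31: □□□□□■■□□
□□□□□□■■□
□□□■□□>■□
□□□■□□■□□
□□□□■■□□□
□□□□□□□□□
t=32: □□□□□■■□□
□□□□□□^■□
□□□■□□□■□
□□□■□□■□□
□□□□■■□□□
□□□□□□□□□
t=33: □□□□□■■□□
□□□□□<□■□
□□□■□□□■□
□□□■□□■□□
□□□□■■□□□
□□□□□□□□□
t=34: □□□□□^■□□
□□□□□■□■□
□□□■□□□■□
□□□■□□■□□
□□□□■■□□□
□□□□□□□□□
t=35: □□□□<□■□□
□□□□□■□■□
□□□■□□□■□
□□□■□□■□□
□□□□■■□□□
□□□□□□□□□

0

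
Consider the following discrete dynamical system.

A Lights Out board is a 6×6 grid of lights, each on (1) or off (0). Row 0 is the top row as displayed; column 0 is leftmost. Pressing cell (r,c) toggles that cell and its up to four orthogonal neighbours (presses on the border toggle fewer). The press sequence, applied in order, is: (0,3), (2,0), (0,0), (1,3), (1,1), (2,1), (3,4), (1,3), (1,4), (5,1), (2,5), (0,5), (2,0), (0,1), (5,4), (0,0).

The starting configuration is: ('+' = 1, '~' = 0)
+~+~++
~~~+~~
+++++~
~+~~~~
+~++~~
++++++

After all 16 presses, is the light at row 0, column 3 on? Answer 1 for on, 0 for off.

1

0) +~+~++
~~~+~~
+++++~
~+~~~~
+~++~~
++++++
1) +~~+~+
~~~~~~
+++++~
~+~~~~
+~++~~
++++++
2) +~~+~+
+~~~~~
~~+++~
++~~~~
+~++~~
++++++
3) ~+~+~+
~~~~~~
~~+++~
++~~~~
+~++~~
++++++
4) ~+~~~+
~~+++~
~~+~+~
++~~~~
+~++~~
++++++
5) ~~~~~+
++~++~
~++~+~
++~~~~
+~++~~
++++++
6) ~~~~~+
+~~++~
+~~~+~
+~~~~~
+~++~~
++++++
7) ~~~~~+
+~~++~
+~~~~~
+~~+++
+~+++~
++++++
8) ~~~+~+
+~+~~~
+~~+~~
+~~+++
+~+++~
++++++
9) ~~~+++
+~++++
+~~++~
+~~+++
+~+++~
++++++
10) ~~~+++
+~++++
+~~++~
+~~+++
+++++~
~~~+++
11) ~~~+++
+~+++~
+~~+~+
+~~++~
+++++~
~~~+++
12) ~~~+~~
+~++++
+~~+~+
+~~++~
+++++~
~~~+++
13) ~~~+~~
~~++++
~+~+~+
~~~++~
+++++~
~~~+++
14) ++++~~
~+++++
~+~+~+
~~~++~
+++++~
~~~+++
15) ++++~~
~+++++
~+~+~+
~~~++~
++++~~
~~~~~~
16) ~~++~~
++++++
~+~+~+
~~~++~
++++~~
~~~~~~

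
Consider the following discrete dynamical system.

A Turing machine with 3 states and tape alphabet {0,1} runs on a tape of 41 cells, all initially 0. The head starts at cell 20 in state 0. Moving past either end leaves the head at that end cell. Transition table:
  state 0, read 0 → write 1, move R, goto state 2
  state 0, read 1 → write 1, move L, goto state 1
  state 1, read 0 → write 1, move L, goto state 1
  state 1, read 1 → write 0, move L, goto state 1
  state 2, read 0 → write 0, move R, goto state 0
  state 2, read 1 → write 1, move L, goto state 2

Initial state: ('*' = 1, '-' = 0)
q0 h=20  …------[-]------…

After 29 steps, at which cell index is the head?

34

t=0: q0 h=20  …------[-]------…
t=1: q2 h=21  …-----*[-]------…
t=2: q0 h=22  …----*-[-]------…
t=3: q2 h=23  …---*-*[-]------…
t=4: q0 h=24  …--*-*-[-]------…
t=5: q2 h=25  …-*-*-*[-]------…
t=6: q0 h=26  …*-*-*-[-]------…
t=7: q2 h=27  …-*-*-*[-]------…
t=8: q0 h=28  …*-*-*-[-]------…
t=9: q2 h=29  …-*-*-*[-]------…
t=10: q0 h=30  …*-*-*-[-]------…
t=11: q2 h=31  …-*-*-*[-]------…
t=12: q0 h=32  …*-*-*-[-]------…
t=13: q2 h=33  …-*-*-*[-]------…
t=14: q0 h=34  …*-*-*-[-]------|
t=15: q2 h=35  …-*-*-*[-]-----|
t=16: q0 h=36  …*-*-*-[-]----|
t=17: q2 h=37  …-*-*-*[-]---|
t=18: q0 h=38  …*-*-*-[-]--|
t=19: q2 h=39  …-*-*-*[-]-|
t=20: q0 h=40  …*-*-*-[-]|
t=21: q2 h=40  …*-*-*-[*]|
t=22: q2 h=39  …-*-*-*[-]*|
t=23: q0 h=40  …*-*-*-[*]|
t=24: q1 h=39  …-*-*-*[-]*|
t=25: q1 h=38  …*-*-*-[*]**|
t=26: q1 h=37  …-*-*-*[-]-**|
t=27: q1 h=36  …*-*-*-[*]*-**|
t=28: q1 h=35  …-*-*-*[-]-*-**|
t=29: q1 h=34  …*-*-*-[*]*-*-**|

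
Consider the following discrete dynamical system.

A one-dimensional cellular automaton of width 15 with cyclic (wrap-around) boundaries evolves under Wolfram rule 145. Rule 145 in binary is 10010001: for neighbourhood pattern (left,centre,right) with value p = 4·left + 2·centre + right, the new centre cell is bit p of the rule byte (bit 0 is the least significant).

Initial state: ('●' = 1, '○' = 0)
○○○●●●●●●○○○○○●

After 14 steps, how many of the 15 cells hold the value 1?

6

k=0  ○○○●●●●●●○○○○○●
k=1  ●●○○●●●●○●●●●○○
k=2  ○○●○○●●○○○●●○●○
k=3  ●○○●○○○●●○○○○○●
k=4  ○●○○●●○○○●●●●○○
k=5  ○○●○○○●●○○●●○●●
k=6  ●○○●●○○○●○○○○○○
k=7  ○●○○○●●○○●●●●●○
k=8  ○○●●○○○●○○●●●○●
k=9  ●○○○●●○○●○○●○○○
k=10  ○●●○○○●○○●○○●●○
k=11  ○○○●●○○●○○●○○○●
k=12  ●●○○○●○○●○○●●○○
k=13  ○○●●○○●○○●○○○●○
k=14  ●○○○●○○●○○●●○○●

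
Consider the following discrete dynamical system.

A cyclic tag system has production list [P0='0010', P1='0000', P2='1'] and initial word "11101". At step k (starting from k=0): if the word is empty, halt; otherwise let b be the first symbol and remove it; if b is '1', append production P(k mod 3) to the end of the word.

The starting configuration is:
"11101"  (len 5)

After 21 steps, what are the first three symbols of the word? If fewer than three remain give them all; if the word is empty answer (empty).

000

k=0  "11101"  (len 5)
k=1  "11010010"  (len 8)
k=2  "10100100000"  (len 11)
k=3  "01001000001"  (len 11)
k=4  "1001000001"  (len 10)
k=5  "0010000010000"  (len 13)
k=6  "010000010000"  (len 12)
k=7  "10000010000"  (len 11)
k=8  "00000100000000"  (len 14)
k=9  "0000100000000"  (len 13)
k=10  "000100000000"  (len 12)
k=11  "00100000000"  (len 11)
k=12  "0100000000"  (len 10)
k=13  "100000000"  (len 9)
k=14  "000000000000"  (len 12)
k=15  "00000000000"  (len 11)
k=16  "0000000000"  (len 10)
k=17  "000000000"  (len 9)
k=18  "00000000"  (len 8)
k=19  "0000000"  (len 7)
k=20  "000000"  (len 6)
k=21  "00000"  (len 5)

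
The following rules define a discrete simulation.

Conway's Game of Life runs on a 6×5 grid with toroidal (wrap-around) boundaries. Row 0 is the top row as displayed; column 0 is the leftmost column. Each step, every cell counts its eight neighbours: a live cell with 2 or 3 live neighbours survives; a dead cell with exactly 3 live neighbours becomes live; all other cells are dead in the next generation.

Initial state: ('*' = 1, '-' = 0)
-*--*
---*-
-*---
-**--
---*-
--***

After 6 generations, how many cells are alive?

2

gen 0: -*--*
---*-
-*---
-**--
---*-
--***
gen 1: *---*
*-*--
-*---
-**--
-*--*
*-*-*
gen 2: -----
*---*
*----
-**--
----*
-----
gen 3: -----
*---*
*---*
**---
-----
-----
gen 4: -----
*---*
-----
**--*
-----
-----
gen 5: -----
-----
-*---
*----
*----
-----
gen 6: -----
-----
-----
**---
-----
-----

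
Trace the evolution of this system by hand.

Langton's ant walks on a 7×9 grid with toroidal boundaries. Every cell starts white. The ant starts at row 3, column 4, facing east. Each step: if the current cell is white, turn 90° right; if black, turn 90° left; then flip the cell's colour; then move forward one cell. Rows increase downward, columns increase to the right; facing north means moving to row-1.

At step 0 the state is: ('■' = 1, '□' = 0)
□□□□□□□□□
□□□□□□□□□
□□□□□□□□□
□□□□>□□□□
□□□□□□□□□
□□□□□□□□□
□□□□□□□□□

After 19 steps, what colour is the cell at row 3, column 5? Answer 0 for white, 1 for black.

0) □□□□□□□□□
□□□□□□□□□
□□□□□□□□□
□□□□>□□□□
□□□□□□□□□
□□□□□□□□□
□□□□□□□□□
1) □□□□□□□□□
□□□□□□□□□
□□□□□□□□□
□□□□■□□□□
□□□□v□□□□
□□□□□□□□□
□□□□□□□□□
2) □□□□□□□□□
□□□□□□□□□
□□□□□□□□□
□□□□■□□□□
□□□<■□□□□
□□□□□□□□□
□□□□□□□□□
3) □□□□□□□□□
□□□□□□□□□
□□□□□□□□□
□□□^■□□□□
□□□■■□□□□
□□□□□□□□□
□□□□□□□□□
4) □□□□□□□□□
□□□□□□□□□
□□□□□□□□□
□□□■>□□□□
□□□■■□□□□
□□□□□□□□□
□□□□□□□□□
5) □□□□□□□□□
□□□□□□□□□
□□□□^□□□□
□□□■□□□□□
□□□■■□□□□
□□□□□□□□□
□□□□□□□□□
6) □□□□□□□□□
□□□□□□□□□
□□□□■>□□□
□□□■□□□□□
□□□■■□□□□
□□□□□□□□□
□□□□□□□□□
7) □□□□□□□□□
□□□□□□□□□
□□□□■■□□□
□□□■□v□□□
□□□■■□□□□
□□□□□□□□□
□□□□□□□□□
8) □□□□□□□□□
□□□□□□□□□
□□□□■■□□□
□□□■<■□□□
□□□■■□□□□
□□□□□□□□□
□□□□□□□□□
9) □□□□□□□□□
□□□□□□□□□
□□□□^■□□□
□□□■■■□□□
□□□■■□□□□
□□□□□□□□□
□□□□□□□□□
10) □□□□□□□□□
□□□□□□□□□
□□□<□■□□□
□□□■■■□□□
□□□■■□□□□
□□□□□□□□□
□□□□□□□□□
11) □□□□□□□□□
□□□^□□□□□
□□□■□■□□□
□□□■■■□□□
□□□■■□□□□
□□□□□□□□□
□□□□□□□□□
12) □□□□□□□□□
□□□■>□□□□
□□□■□■□□□
□□□■■■□□□
□□□■■□□□□
□□□□□□□□□
□□□□□□□□□
13) □□□□□□□□□
□□□■■□□□□
□□□■v■□□□
□□□■■■□□□
□□□■■□□□□
□□□□□□□□□
□□□□□□□□□
14) □□□□□□□□□
□□□■■□□□□
□□□<■■□□□
□□□■■■□□□
□□□■■□□□□
□□□□□□□□□
□□□□□□□□□
15) □□□□□□□□□
□□□■■□□□□
□□□□■■□□□
□□□v■■□□□
□□□■■□□□□
□□□□□□□□□
□□□□□□□□□
16) □□□□□□□□□
□□□■■□□□□
□□□□■■□□□
□□□□>■□□□
□□□■■□□□□
□□□□□□□□□
□□□□□□□□□
17) □□□□□□□□□
□□□■■□□□□
□□□□^■□□□
□□□□□■□□□
□□□■■□□□□
□□□□□□□□□
□□□□□□□□□
18) □□□□□□□□□
□□□■■□□□□
□□□<□■□□□
□□□□□■□□□
□□□■■□□□□
□□□□□□□□□
□□□□□□□□□
19) □□□□□□□□□
□□□^■□□□□
□□□■□■□□□
□□□□□■□□□
□□□■■□□□□
□□□□□□□□□
□□□□□□□□□

1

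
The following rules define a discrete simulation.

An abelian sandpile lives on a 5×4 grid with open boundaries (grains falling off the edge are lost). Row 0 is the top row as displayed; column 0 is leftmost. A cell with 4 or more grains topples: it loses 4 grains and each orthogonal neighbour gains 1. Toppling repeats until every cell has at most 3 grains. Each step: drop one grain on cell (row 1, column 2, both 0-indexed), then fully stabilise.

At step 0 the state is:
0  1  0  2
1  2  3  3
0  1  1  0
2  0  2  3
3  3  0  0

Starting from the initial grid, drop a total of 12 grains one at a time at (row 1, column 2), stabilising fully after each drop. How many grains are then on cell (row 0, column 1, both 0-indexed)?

3

k=0  0  1  0  2
1  2  3  3
0  1  1  0
2  0  2  3
3  3  0  0
k=1  0  1  1  3
1  3  1  0
0  1  2  1
2  0  2  3
3  3  0  0
k=2  0  1  1  3
1  3  2  0
0  1  2  1
2  0  2  3
3  3  0  0
k=3  0  1  1  3
1  3  3  0
0  1  2  1
2  0  2  3
3  3  0  0
k=4  0  2  2  3
2  0  1  1
0  2  3  1
2  0  2  3
3  3  0  0
k=5  0  2  2  3
2  0  2  1
0  2  3  1
2  0  2  3
3  3  0  0
k=6  0  2  2  3
2  0  3  1
0  2  3  1
2  0  2  3
3  3  0  0
k=7  0  2  3  3
2  1  1  2
0  3  0  2
2  0  3  3
3  3  0  0
k=8  0  2  3  3
2  1  2  2
0  3  0  2
2  0  3  3
3  3  0  0
k=9  0  2  3  3
2  1  3  2
0  3  0  2
2  0  3  3
3  3  0  0
k=10  0  3  1  1
2  2  2  0
0  3  1  3
2  0  3  3
3  3  0  0
k=11  0  3  1  1
2  2  3  0
0  3  1  3
2  0  3  3
3  3  0  0
k=12  0  3  2  1
2  3  0  1
0  3  2  3
2  0  3  3
3  3  0  0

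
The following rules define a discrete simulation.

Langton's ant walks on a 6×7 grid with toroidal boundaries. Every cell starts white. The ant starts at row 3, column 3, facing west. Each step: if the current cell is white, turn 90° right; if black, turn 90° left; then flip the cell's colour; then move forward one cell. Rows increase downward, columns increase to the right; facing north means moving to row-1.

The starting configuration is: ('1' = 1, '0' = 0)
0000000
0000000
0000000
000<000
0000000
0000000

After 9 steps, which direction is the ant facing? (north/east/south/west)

step 0: 0000000
0000000
0000000
000<000
0000000
0000000
step 1: 0000000
0000000
000^000
0001000
0000000
0000000
step 2: 0000000
0000000
0001>00
0001000
0000000
0000000
step 3: 0000000
0000000
0001100
0001v00
0000000
0000000
step 4: 0000000
0000000
0001100
000<100
0000000
0000000
step 5: 0000000
0000000
0001100
0000100
000v000
0000000
step 6: 0000000
0000000
0001100
0000100
00<1000
0000000
step 7: 0000000
0000000
0001100
00^0100
0011000
0000000
step 8: 0000000
0000000
0001100
001>100
0011000
0000000
step 9: 0000000
0000000
0001100
0011100
001v000
0000000

south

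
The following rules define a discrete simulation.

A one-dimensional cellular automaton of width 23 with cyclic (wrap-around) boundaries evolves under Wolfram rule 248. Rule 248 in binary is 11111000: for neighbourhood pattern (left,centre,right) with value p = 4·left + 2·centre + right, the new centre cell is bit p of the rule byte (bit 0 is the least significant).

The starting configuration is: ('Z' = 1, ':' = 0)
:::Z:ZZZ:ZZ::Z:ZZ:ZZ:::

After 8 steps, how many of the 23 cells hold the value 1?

gen 0: :::Z:ZZZ:ZZ::Z:ZZ:ZZ:::
gen 1: ::::ZZZZZZZZ::ZZZZZZZ::
gen 2: ::::ZZZZZZZZZ:ZZZZZZZZ:
gen 3: ::::ZZZZZZZZZZZZZZZZZZZ
gen 4: Z:::ZZZZZZZZZZZZZZZZZZZ
gen 5: ZZ::ZZZZZZZZZZZZZZZZZZZ
gen 6: ZZZ:ZZZZZZZZZZZZZZZZZZZ
gen 7: ZZZZZZZZZZZZZZZZZZZZZZZ
gen 8: ZZZZZZZZZZZZZZZZZZZZZZZ

23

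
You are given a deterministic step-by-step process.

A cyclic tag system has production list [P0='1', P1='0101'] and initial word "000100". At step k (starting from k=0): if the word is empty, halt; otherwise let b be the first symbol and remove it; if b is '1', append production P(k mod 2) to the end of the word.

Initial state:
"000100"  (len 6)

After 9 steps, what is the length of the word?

5

0) "000100"  (len 6)
1) "00100"  (len 5)
2) "0100"  (len 4)
3) "100"  (len 3)
4) "000101"  (len 6)
5) "00101"  (len 5)
6) "0101"  (len 4)
7) "101"  (len 3)
8) "010101"  (len 6)
9) "10101"  (len 5)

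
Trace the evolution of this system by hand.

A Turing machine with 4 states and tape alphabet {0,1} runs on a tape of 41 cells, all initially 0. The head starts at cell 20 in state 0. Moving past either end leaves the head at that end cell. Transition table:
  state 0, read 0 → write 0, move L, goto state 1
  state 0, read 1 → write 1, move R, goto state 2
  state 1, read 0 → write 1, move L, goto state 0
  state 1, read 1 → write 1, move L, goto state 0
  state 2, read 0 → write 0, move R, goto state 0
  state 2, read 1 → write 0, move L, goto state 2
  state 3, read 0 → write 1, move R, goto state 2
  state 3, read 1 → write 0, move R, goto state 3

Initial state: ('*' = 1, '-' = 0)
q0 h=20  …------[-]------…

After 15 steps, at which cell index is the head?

5

k=0  q0 h=20  …------[-]------…
k=1  q1 h=19  …------[-]------…
k=2  q0 h=18  …------[-]*-----…
k=3  q1 h=17  …------[-]-*----…
k=4  q0 h=16  …------[-]*-*---…
k=5  q1 h=15  …------[-]-*-*--…
k=6  q0 h=14  …------[-]*-*-*-…
k=7  q1 h=13  …------[-]-*-*-*…
k=8  q0 h=12  …------[-]*-*-*-…
k=9  q1 h=11  …------[-]-*-*-*…
k=10  q0 h=10  …------[-]*-*-*-…
k=11  q1 h= 9  …------[-]-*-*-*…
k=12  q0 h= 8  …------[-]*-*-*-…
k=13  q1 h= 7  …------[-]-*-*-*…
k=14  q0 h= 6  |------[-]*-*-*-…
k=15  q1 h= 5  |-----[-]-*-*-*…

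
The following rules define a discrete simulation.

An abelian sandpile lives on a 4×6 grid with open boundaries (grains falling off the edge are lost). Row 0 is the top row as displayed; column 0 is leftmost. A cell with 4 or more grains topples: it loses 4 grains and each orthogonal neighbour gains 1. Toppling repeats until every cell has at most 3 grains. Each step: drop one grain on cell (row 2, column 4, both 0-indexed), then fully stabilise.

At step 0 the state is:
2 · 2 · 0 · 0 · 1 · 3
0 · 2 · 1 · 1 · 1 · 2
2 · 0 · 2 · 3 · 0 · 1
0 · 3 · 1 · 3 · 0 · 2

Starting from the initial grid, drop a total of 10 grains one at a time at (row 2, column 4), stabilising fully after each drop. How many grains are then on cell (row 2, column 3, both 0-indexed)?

[0] 2 · 2 · 0 · 0 · 1 · 3
0 · 2 · 1 · 1 · 1 · 2
2 · 0 · 2 · 3 · 0 · 1
0 · 3 · 1 · 3 · 0 · 2
[1] 2 · 2 · 0 · 0 · 1 · 3
0 · 2 · 1 · 1 · 1 · 2
2 · 0 · 2 · 3 · 1 · 1
0 · 3 · 1 · 3 · 0 · 2
[2] 2 · 2 · 0 · 0 · 1 · 3
0 · 2 · 1 · 1 · 1 · 2
2 · 0 · 2 · 3 · 2 · 1
0 · 3 · 1 · 3 · 0 · 2
[3] 2 · 2 · 0 · 0 · 1 · 3
0 · 2 · 1 · 1 · 1 · 2
2 · 0 · 2 · 3 · 3 · 1
0 · 3 · 1 · 3 · 0 · 2
[4] 2 · 2 · 0 · 0 · 1 · 3
0 · 2 · 1 · 2 · 2 · 2
2 · 0 · 3 · 1 · 1 · 2
0 · 3 · 2 · 0 · 2 · 2
[5] 2 · 2 · 0 · 0 · 1 · 3
0 · 2 · 1 · 2 · 2 · 2
2 · 0 · 3 · 1 · 2 · 2
0 · 3 · 2 · 0 · 2 · 2
[6] 2 · 2 · 0 · 0 · 1 · 3
0 · 2 · 1 · 2 · 2 · 2
2 · 0 · 3 · 1 · 3 · 2
0 · 3 · 2 · 0 · 2 · 2
[7] 2 · 2 · 0 · 0 · 1 · 3
0 · 2 · 1 · 2 · 3 · 2
2 · 0 · 3 · 2 · 0 · 3
0 · 3 · 2 · 0 · 3 · 2
[8] 2 · 2 · 0 · 0 · 1 · 3
0 · 2 · 1 · 2 · 3 · 2
2 · 0 · 3 · 2 · 1 · 3
0 · 3 · 2 · 0 · 3 · 2
[9] 2 · 2 · 0 · 0 · 1 · 3
0 · 2 · 1 · 2 · 3 · 2
2 · 0 · 3 · 2 · 2 · 3
0 · 3 · 2 · 0 · 3 · 2
[10] 2 · 2 · 0 · 0 · 1 · 3
0 · 2 · 1 · 2 · 3 · 2
2 · 0 · 3 · 2 · 3 · 3
0 · 3 · 2 · 0 · 3 · 2

2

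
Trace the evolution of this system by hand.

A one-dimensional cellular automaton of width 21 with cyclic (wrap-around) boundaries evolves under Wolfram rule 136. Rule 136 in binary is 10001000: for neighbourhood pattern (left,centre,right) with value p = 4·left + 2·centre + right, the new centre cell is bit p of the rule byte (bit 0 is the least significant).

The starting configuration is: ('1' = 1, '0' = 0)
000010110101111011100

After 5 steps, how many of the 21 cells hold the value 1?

step 0: 000010110101111011100
step 1: 000000100001110011000
step 2: 000000000001100010000
step 3: 000000000001000000000
step 4: 000000000000000000000
step 5: 000000000000000000000

0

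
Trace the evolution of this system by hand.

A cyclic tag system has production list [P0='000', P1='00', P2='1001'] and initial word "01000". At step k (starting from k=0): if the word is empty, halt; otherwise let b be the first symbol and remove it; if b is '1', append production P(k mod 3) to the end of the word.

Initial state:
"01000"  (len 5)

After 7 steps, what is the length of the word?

0

0) "01000"  (len 5)
1) "1000"  (len 4)
2) "00000"  (len 5)
3) "0000"  (len 4)
4) "000"  (len 3)
5) "00"  (len 2)
6) "0"  (len 1)
7) (halted — word empty)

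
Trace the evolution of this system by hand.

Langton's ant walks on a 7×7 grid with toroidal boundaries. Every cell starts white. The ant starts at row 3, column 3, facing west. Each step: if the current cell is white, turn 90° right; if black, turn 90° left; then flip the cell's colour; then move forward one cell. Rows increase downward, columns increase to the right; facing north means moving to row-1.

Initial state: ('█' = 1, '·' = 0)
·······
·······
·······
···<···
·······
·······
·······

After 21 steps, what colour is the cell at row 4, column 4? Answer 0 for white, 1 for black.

1

[0] ·······
·······
·······
···<···
·······
·······
·······
[1] ·······
·······
···^···
···█···
·······
·······
·······
[2] ·······
·······
···█>··
···█···
·······
·······
·······
[3] ·······
·······
···██··
···█v··
·······
·······
·······
[4] ·······
·······
···██··
···<█··
·······
·······
·······
[5] ·······
·······
···██··
····█··
···v···
·······
·······
[6] ·······
·······
···██··
····█··
··<█···
·······
·······
[7] ·······
·······
···██··
··^·█··
··██···
·······
·······
[8] ·······
·······
···██··
··█>█··
··██···
·······
·······
[9] ·······
·······
···██··
··███··
··█v···
·······
·······
[10] ·······
·······
···██··
··███··
··█·>··
·······
·······
[11] ·······
·······
···██··
··███··
··█·█··
····v··
·······
[12] ·······
·······
···██··
··███··
··█·█··
···<█··
·······
[13] ·······
·······
···██··
··███··
··█^█··
···██··
·······
[14] ·······
·······
···██··
··███··
··██>··
···██··
·······
[15] ·······
·······
···██··
··██^··
··██···
···██··
·······
[16] ·······
·······
···██··
··█<···
··██···
···██··
·······
[17] ·······
·······
···██··
··█····
··█v···
···██··
·······
[18] ·······
·······
···██··
··█····
··█·>··
···██··
·······
[19] ·······
·······
···██··
··█····
··█·█··
···█v··
·······
[20] ·······
·······
···██··
··█····
··█·█··
···█·>·
·······
[21] ·······
·······
···██··
··█····
··█·█··
···█·█·
·····v·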